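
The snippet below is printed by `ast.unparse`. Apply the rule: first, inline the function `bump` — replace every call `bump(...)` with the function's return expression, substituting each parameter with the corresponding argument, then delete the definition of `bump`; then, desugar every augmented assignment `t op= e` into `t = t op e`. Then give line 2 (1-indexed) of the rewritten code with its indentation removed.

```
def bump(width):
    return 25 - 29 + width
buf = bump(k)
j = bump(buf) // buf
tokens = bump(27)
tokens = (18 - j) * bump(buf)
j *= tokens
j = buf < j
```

Transformed code:
buf = 25 - 29 + k
j = (25 - 29 + buf) // buf
tokens = 25 - 29 + 27
tokens = (18 - j) * (25 - 29 + buf)
j = j * tokens
j = buf < j

j = (25 - 29 + buf) // buf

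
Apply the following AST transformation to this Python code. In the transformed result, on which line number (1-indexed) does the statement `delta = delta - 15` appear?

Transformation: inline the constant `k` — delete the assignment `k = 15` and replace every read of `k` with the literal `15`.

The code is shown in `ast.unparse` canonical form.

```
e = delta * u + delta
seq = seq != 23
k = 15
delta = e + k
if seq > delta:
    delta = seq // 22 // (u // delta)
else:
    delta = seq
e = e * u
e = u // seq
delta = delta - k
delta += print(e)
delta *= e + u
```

10

Transformed code:
e = delta * u + delta
seq = seq != 23
delta = e + 15
if seq > delta:
    delta = seq // 22 // (u // delta)
else:
    delta = seq
e = e * u
e = u // seq
delta = delta - 15
delta += print(e)
delta *= e + u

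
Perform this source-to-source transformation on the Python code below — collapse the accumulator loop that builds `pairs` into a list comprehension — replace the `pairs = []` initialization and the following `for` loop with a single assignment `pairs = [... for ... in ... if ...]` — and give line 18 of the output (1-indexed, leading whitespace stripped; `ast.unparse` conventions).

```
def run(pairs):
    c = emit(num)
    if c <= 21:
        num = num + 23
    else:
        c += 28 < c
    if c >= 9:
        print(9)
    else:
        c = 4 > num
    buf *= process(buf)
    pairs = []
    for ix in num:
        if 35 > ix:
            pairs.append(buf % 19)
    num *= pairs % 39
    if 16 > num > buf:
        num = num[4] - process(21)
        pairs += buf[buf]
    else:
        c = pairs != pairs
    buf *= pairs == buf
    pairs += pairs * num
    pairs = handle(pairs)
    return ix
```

Transformed code:
def run(pairs):
    c = emit(num)
    if c <= 21:
        num = num + 23
    else:
        c += 28 < c
    if c >= 9:
        print(9)
    else:
        c = 4 > num
    buf *= process(buf)
    pairs = [buf % 19 for ix in num if 35 > ix]
    num *= pairs % 39
    if 16 > num > buf:
        num = num[4] - process(21)
        pairs += buf[buf]
    else:
        c = pairs != pairs
    buf *= pairs == buf
    pairs += pairs * num
    pairs = handle(pairs)
    return ix

c = pairs != pairs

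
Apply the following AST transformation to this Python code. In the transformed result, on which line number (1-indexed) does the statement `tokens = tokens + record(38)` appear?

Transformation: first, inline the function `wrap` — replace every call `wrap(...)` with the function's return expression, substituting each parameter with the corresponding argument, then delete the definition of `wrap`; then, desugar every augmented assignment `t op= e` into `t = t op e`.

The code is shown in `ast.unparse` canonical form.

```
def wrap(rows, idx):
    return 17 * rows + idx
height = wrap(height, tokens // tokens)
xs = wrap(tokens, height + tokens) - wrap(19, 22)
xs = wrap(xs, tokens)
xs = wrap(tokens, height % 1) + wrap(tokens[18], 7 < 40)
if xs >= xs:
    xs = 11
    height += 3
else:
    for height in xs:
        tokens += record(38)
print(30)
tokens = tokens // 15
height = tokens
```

10

Transformed code:
height = 17 * height + tokens // tokens
xs = 17 * tokens + (height + tokens) - (17 * 19 + 22)
xs = 17 * xs + tokens
xs = 17 * tokens + height % 1 + (17 * tokens[18] + (7 < 40))
if xs >= xs:
    xs = 11
    height = height + 3
else:
    for height in xs:
        tokens = tokens + record(38)
print(30)
tokens = tokens // 15
height = tokens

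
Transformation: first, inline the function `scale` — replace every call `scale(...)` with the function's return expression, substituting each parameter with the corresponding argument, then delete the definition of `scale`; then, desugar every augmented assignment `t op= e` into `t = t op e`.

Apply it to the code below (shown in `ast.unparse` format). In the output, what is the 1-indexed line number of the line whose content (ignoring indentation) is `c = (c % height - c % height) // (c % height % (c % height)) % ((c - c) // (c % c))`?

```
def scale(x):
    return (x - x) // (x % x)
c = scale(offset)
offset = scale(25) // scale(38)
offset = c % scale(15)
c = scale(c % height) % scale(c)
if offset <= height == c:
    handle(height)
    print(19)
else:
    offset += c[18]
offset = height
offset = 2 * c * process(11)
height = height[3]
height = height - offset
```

4

Transformed code:
c = (offset - offset) // (offset % offset)
offset = (25 - 25) // (25 % 25) // ((38 - 38) // (38 % 38))
offset = c % ((15 - 15) // (15 % 15))
c = (c % height - c % height) // (c % height % (c % height)) % ((c - c) // (c % c))
if offset <= height == c:
    handle(height)
    print(19)
else:
    offset = offset + c[18]
offset = height
offset = 2 * c * process(11)
height = height[3]
height = height - offset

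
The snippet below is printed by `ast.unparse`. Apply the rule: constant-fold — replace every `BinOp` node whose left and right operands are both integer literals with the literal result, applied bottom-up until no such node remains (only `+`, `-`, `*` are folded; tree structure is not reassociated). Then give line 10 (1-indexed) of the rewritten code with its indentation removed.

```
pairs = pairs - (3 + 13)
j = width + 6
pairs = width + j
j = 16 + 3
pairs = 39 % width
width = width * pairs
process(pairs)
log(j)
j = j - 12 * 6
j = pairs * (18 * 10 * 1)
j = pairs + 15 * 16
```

Transformed code:
pairs = pairs - 16
j = width + 6
pairs = width + j
j = 19
pairs = 39 % width
width = width * pairs
process(pairs)
log(j)
j = j - 72
j = pairs * 180
j = pairs + 240

j = pairs * 180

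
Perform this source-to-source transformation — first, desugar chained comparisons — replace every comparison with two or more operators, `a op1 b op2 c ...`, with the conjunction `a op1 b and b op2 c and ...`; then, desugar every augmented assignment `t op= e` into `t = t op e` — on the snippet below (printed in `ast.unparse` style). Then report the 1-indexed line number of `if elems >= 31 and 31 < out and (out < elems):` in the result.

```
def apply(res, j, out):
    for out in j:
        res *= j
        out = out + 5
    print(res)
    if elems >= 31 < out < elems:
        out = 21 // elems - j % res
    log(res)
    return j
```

Transformed code:
def apply(res, j, out):
    for out in j:
        res = res * j
        out = out + 5
    print(res)
    if elems >= 31 and 31 < out and (out < elems):
        out = 21 // elems - j % res
    log(res)
    return j

6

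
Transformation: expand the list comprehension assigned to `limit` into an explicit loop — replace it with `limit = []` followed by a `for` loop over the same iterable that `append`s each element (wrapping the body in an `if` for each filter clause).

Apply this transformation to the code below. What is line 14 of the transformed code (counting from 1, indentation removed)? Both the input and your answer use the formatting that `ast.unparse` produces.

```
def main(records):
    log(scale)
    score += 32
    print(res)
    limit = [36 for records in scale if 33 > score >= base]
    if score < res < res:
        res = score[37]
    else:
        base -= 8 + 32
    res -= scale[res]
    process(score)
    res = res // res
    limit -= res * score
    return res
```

Transformed code:
def main(records):
    log(scale)
    score += 32
    print(res)
    limit = []
    for records in scale:
        if 33 > score >= base:
            limit.append(36)
    if score < res < res:
        res = score[37]
    else:
        base -= 8 + 32
    res -= scale[res]
    process(score)
    res = res // res
    limit -= res * score
    return res

process(score)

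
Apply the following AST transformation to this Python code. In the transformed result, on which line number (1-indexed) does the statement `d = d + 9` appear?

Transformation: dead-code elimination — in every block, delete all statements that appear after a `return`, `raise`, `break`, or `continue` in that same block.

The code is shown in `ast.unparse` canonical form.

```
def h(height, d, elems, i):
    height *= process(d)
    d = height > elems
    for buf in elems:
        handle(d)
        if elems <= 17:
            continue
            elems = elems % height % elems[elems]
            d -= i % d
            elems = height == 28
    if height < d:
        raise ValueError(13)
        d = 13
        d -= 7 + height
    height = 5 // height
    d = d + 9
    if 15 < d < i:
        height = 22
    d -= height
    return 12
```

11

Transformed code:
def h(height, d, elems, i):
    height *= process(d)
    d = height > elems
    for buf in elems:
        handle(d)
        if elems <= 17:
            continue
    if height < d:
        raise ValueError(13)
    height = 5 // height
    d = d + 9
    if 15 < d < i:
        height = 22
    d -= height
    return 12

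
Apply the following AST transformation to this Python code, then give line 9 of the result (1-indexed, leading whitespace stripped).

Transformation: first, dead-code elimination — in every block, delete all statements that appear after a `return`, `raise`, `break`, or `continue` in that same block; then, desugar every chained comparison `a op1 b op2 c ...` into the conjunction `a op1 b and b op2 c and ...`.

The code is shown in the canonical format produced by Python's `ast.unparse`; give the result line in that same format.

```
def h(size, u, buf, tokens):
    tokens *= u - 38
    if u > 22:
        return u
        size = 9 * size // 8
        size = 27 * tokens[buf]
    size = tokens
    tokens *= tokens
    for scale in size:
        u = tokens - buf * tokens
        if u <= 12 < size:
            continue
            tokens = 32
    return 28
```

Transformed code:
def h(size, u, buf, tokens):
    tokens *= u - 38
    if u > 22:
        return u
    size = tokens
    tokens *= tokens
    for scale in size:
        u = tokens - buf * tokens
        if u <= 12 and 12 < size:
            continue
    return 28

if u <= 12 and 12 < size:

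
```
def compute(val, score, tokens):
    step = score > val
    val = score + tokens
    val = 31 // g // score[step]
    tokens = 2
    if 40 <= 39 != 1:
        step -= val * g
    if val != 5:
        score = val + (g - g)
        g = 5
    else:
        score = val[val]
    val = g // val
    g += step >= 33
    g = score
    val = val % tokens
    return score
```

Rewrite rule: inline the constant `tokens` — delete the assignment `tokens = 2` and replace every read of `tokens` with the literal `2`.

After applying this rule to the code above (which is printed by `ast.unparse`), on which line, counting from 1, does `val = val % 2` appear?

15

Transformed code:
def compute(val, score, tokens):
    step = score > val
    val = score + 2
    val = 31 // g // score[step]
    if 40 <= 39 != 1:
        step -= val * g
    if val != 5:
        score = val + (g - g)
        g = 5
    else:
        score = val[val]
    val = g // val
    g += step >= 33
    g = score
    val = val % 2
    return score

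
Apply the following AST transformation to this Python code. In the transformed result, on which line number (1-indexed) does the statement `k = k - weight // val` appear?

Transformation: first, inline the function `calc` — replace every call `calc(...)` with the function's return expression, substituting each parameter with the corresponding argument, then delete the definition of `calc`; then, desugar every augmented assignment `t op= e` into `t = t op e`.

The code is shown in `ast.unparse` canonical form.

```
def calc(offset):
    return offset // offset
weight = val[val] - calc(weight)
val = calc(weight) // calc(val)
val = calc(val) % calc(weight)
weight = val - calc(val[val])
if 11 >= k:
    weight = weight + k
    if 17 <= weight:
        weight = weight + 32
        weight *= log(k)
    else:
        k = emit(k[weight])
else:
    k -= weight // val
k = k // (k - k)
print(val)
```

Transformed code:
weight = val[val] - weight // weight
val = weight // weight // (val // val)
val = val // val % (weight // weight)
weight = val - val[val] // val[val]
if 11 >= k:
    weight = weight + k
    if 17 <= weight:
        weight = weight + 32
        weight = weight * log(k)
    else:
        k = emit(k[weight])
else:
    k = k - weight // val
k = k // (k - k)
print(val)

13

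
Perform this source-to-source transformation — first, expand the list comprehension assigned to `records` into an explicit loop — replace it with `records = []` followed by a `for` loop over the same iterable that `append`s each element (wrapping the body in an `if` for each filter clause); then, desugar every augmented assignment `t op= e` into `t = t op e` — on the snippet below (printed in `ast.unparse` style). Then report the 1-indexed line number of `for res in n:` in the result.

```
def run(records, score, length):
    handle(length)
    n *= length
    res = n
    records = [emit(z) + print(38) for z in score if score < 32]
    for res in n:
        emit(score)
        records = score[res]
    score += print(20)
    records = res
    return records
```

Transformed code:
def run(records, score, length):
    handle(length)
    n = n * length
    res = n
    records = []
    for z in score:
        if score < 32:
            records.append(emit(z) + print(38))
    for res in n:
        emit(score)
        records = score[res]
    score = score + print(20)
    records = res
    return records

9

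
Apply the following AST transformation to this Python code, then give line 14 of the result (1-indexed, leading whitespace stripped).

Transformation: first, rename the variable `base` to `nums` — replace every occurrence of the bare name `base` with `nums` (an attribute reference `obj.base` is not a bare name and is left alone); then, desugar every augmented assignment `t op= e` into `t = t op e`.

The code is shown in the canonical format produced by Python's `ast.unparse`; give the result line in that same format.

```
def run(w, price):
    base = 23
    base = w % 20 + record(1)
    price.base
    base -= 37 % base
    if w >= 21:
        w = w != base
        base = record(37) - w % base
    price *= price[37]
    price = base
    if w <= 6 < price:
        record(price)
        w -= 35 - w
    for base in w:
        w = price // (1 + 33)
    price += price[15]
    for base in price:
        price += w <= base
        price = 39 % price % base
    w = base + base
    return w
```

for nums in w:

Transformed code:
def run(w, price):
    nums = 23
    nums = w % 20 + record(1)
    price.base
    nums = nums - 37 % nums
    if w >= 21:
        w = w != nums
        nums = record(37) - w % nums
    price = price * price[37]
    price = nums
    if w <= 6 < price:
        record(price)
        w = w - (35 - w)
    for nums in w:
        w = price // (1 + 33)
    price = price + price[15]
    for nums in price:
        price = price + (w <= nums)
        price = 39 % price % nums
    w = nums + nums
    return w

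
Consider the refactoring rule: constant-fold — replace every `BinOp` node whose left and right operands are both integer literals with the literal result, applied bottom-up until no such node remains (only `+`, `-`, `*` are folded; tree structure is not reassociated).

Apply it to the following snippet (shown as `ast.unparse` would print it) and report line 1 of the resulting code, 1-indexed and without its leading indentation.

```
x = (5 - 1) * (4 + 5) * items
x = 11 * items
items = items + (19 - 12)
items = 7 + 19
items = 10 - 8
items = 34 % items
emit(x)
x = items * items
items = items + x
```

Transformed code:
x = 36 * items
x = 11 * items
items = items + 7
items = 26
items = 2
items = 34 % items
emit(x)
x = items * items
items = items + x

x = 36 * items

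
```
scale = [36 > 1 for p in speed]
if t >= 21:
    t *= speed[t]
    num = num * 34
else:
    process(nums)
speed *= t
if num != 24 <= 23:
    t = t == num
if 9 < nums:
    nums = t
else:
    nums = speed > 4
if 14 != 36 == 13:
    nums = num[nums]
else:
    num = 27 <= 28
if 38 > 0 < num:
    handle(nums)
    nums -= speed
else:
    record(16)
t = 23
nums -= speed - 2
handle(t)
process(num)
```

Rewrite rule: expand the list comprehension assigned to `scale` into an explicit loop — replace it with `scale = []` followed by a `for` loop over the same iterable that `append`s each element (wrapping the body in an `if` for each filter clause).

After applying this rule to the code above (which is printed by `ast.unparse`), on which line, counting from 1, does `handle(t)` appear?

27

Transformed code:
scale = []
for p in speed:
    scale.append(36 > 1)
if t >= 21:
    t *= speed[t]
    num = num * 34
else:
    process(nums)
speed *= t
if num != 24 <= 23:
    t = t == num
if 9 < nums:
    nums = t
else:
    nums = speed > 4
if 14 != 36 == 13:
    nums = num[nums]
else:
    num = 27 <= 28
if 38 > 0 < num:
    handle(nums)
    nums -= speed
else:
    record(16)
t = 23
nums -= speed - 2
handle(t)
process(num)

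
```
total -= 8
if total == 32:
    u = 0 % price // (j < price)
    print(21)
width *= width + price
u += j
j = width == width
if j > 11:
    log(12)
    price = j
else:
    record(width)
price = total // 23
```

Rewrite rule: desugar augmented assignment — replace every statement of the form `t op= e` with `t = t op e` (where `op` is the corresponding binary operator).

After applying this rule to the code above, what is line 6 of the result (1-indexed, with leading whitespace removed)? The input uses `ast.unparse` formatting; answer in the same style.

Transformed code:
total = total - 8
if total == 32:
    u = 0 % price // (j < price)
    print(21)
width = width * (width + price)
u = u + j
j = width == width
if j > 11:
    log(12)
    price = j
else:
    record(width)
price = total // 23

u = u + j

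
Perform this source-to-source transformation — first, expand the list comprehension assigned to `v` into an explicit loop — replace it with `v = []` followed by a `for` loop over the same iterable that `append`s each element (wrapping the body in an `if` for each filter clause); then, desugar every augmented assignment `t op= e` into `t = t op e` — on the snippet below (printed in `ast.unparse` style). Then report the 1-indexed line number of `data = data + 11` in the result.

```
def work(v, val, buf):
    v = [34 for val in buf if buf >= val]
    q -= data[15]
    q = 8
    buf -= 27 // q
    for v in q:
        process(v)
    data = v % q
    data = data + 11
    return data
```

Transformed code:
def work(v, val, buf):
    v = []
    for val in buf:
        if buf >= val:
            v.append(34)
    q = q - data[15]
    q = 8
    buf = buf - 27 // q
    for v in q:
        process(v)
    data = v % q
    data = data + 11
    return data

12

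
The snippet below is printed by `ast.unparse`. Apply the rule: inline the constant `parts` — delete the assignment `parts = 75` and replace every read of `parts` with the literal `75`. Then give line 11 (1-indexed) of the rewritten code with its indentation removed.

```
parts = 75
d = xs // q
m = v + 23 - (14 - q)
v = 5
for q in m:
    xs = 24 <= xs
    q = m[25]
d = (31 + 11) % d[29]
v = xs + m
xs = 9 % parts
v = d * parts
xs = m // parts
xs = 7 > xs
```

Transformed code:
d = xs // q
m = v + 23 - (14 - q)
v = 5
for q in m:
    xs = 24 <= xs
    q = m[25]
d = (31 + 11) % d[29]
v = xs + m
xs = 9 % 75
v = d * 75
xs = m // 75
xs = 7 > xs

xs = m // 75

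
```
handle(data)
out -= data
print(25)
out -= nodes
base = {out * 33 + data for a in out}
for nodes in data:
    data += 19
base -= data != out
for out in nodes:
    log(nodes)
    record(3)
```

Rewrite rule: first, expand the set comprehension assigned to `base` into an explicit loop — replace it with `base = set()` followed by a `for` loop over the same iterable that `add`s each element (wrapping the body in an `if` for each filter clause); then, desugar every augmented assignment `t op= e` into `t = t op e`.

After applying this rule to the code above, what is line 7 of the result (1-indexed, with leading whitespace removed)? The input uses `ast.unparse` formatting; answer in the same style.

base.add(out * 33 + data)

Transformed code:
handle(data)
out = out - data
print(25)
out = out - nodes
base = set()
for a in out:
    base.add(out * 33 + data)
for nodes in data:
    data = data + 19
base = base - (data != out)
for out in nodes:
    log(nodes)
    record(3)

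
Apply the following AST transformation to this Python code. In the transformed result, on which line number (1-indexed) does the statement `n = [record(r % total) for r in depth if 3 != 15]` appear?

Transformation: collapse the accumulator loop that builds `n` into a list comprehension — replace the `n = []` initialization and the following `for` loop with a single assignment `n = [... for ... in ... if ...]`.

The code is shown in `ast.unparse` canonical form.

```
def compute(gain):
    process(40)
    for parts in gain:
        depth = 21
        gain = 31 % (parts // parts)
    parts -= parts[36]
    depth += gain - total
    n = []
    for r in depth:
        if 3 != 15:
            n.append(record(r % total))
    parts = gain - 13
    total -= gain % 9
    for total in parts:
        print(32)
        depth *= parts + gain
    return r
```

Transformed code:
def compute(gain):
    process(40)
    for parts in gain:
        depth = 21
        gain = 31 % (parts // parts)
    parts -= parts[36]
    depth += gain - total
    n = [record(r % total) for r in depth if 3 != 15]
    parts = gain - 13
    total -= gain % 9
    for total in parts:
        print(32)
        depth *= parts + gain
    return r

8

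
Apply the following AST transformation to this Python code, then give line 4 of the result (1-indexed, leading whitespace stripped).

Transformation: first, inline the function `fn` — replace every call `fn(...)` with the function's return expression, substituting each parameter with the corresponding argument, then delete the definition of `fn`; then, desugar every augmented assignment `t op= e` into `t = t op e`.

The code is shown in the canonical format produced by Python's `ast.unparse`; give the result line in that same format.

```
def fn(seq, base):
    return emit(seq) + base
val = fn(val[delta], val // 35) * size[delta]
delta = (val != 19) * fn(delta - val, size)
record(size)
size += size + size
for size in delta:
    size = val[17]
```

size = size + (size + size)

Transformed code:
val = (emit(val[delta]) + val // 35) * size[delta]
delta = (val != 19) * (emit(delta - val) + size)
record(size)
size = size + (size + size)
for size in delta:
    size = val[17]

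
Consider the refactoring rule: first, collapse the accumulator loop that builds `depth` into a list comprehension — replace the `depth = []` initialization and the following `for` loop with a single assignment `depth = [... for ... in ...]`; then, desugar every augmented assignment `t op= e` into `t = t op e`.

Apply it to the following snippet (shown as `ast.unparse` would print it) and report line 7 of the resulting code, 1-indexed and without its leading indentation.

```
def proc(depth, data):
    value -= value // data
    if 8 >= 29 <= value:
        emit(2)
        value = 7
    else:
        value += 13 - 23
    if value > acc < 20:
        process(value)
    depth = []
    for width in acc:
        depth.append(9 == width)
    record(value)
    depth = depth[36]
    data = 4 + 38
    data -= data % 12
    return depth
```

Transformed code:
def proc(depth, data):
    value = value - value // data
    if 8 >= 29 <= value:
        emit(2)
        value = 7
    else:
        value = value + (13 - 23)
    if value > acc < 20:
        process(value)
    depth = [9 == width for width in acc]
    record(value)
    depth = depth[36]
    data = 4 + 38
    data = data - data % 12
    return depth

value = value + (13 - 23)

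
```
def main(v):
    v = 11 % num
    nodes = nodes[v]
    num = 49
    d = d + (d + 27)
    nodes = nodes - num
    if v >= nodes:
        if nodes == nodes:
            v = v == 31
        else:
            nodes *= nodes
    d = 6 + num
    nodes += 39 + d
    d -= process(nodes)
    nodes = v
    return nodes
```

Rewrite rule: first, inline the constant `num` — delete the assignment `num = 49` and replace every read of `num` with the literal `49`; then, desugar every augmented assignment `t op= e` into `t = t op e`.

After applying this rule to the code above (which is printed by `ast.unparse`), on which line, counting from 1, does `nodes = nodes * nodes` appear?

Transformed code:
def main(v):
    v = 11 % 49
    nodes = nodes[v]
    d = d + (d + 27)
    nodes = nodes - 49
    if v >= nodes:
        if nodes == nodes:
            v = v == 31
        else:
            nodes = nodes * nodes
    d = 6 + 49
    nodes = nodes + (39 + d)
    d = d - process(nodes)
    nodes = v
    return nodes

10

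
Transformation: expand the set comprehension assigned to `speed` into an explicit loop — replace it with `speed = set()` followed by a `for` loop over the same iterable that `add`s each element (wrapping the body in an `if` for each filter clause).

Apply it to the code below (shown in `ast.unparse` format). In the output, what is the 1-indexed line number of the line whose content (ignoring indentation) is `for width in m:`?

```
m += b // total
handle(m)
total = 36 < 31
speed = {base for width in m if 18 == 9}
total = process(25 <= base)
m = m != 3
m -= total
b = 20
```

Transformed code:
m += b // total
handle(m)
total = 36 < 31
speed = set()
for width in m:
    if 18 == 9:
        speed.add(base)
total = process(25 <= base)
m = m != 3
m -= total
b = 20

5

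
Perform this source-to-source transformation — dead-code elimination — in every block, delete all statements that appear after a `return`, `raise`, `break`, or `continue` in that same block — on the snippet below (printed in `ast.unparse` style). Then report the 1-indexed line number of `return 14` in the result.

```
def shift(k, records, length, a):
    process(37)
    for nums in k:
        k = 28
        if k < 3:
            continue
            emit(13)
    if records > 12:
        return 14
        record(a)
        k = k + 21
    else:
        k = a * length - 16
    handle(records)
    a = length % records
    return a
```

8

Transformed code:
def shift(k, records, length, a):
    process(37)
    for nums in k:
        k = 28
        if k < 3:
            continue
    if records > 12:
        return 14
    else:
        k = a * length - 16
    handle(records)
    a = length % records
    return a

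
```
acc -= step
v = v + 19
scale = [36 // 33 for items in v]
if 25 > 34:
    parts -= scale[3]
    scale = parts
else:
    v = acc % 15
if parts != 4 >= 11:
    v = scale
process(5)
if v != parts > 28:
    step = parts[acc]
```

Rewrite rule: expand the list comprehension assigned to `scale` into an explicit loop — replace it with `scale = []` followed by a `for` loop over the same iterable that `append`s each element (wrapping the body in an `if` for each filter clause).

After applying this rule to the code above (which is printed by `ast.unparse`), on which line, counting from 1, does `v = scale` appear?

Transformed code:
acc -= step
v = v + 19
scale = []
for items in v:
    scale.append(36 // 33)
if 25 > 34:
    parts -= scale[3]
    scale = parts
else:
    v = acc % 15
if parts != 4 >= 11:
    v = scale
process(5)
if v != parts > 28:
    step = parts[acc]

12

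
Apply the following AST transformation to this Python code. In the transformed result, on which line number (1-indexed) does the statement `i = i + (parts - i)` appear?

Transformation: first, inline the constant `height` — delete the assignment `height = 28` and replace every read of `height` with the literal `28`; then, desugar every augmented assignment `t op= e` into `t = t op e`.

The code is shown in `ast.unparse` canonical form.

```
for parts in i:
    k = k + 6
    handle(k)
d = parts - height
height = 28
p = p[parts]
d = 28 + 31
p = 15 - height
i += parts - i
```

8

Transformed code:
for parts in i:
    k = k + 6
    handle(k)
d = parts - 28
p = p[parts]
d = 28 + 31
p = 15 - 28
i = i + (parts - i)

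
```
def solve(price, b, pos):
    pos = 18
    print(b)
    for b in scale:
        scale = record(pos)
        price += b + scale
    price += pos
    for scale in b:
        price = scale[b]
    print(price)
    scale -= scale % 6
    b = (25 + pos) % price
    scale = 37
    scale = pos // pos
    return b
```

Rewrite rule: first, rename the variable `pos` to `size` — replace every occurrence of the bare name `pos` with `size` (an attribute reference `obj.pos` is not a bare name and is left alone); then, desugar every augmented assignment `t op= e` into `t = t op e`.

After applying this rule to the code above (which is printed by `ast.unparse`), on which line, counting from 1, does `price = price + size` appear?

Transformed code:
def solve(price, b, size):
    size = 18
    print(b)
    for b in scale:
        scale = record(size)
        price = price + (b + scale)
    price = price + size
    for scale in b:
        price = scale[b]
    print(price)
    scale = scale - scale % 6
    b = (25 + size) % price
    scale = 37
    scale = size // size
    return b

7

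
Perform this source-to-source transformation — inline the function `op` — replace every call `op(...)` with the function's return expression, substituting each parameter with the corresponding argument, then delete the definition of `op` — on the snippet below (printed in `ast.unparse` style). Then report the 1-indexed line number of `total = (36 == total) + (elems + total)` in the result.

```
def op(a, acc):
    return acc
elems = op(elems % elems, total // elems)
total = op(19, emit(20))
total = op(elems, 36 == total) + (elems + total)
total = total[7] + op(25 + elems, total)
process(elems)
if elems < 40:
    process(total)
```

3

Transformed code:
elems = total // elems
total = emit(20)
total = (36 == total) + (elems + total)
total = total[7] + total
process(elems)
if elems < 40:
    process(total)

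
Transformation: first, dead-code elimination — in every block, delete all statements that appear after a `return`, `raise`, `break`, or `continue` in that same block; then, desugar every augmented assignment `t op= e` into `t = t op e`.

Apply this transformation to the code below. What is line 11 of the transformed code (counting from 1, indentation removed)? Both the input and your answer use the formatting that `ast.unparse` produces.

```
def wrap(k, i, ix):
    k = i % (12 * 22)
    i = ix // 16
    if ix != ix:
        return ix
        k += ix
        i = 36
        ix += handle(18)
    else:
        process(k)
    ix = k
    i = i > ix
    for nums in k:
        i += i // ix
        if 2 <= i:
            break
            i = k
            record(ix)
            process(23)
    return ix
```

i = i + i // ix

Transformed code:
def wrap(k, i, ix):
    k = i % (12 * 22)
    i = ix // 16
    if ix != ix:
        return ix
    else:
        process(k)
    ix = k
    i = i > ix
    for nums in k:
        i = i + i // ix
        if 2 <= i:
            break
    return ix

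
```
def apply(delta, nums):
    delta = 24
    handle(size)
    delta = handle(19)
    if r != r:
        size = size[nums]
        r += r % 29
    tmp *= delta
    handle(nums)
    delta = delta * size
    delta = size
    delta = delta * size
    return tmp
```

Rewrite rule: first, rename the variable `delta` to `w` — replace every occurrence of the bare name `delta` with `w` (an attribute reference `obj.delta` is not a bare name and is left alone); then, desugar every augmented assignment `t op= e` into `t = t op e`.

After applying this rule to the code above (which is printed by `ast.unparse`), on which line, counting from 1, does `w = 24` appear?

Transformed code:
def apply(w, nums):
    w = 24
    handle(size)
    w = handle(19)
    if r != r:
        size = size[nums]
        r = r + r % 29
    tmp = tmp * w
    handle(nums)
    w = w * size
    w = size
    w = w * size
    return tmp

2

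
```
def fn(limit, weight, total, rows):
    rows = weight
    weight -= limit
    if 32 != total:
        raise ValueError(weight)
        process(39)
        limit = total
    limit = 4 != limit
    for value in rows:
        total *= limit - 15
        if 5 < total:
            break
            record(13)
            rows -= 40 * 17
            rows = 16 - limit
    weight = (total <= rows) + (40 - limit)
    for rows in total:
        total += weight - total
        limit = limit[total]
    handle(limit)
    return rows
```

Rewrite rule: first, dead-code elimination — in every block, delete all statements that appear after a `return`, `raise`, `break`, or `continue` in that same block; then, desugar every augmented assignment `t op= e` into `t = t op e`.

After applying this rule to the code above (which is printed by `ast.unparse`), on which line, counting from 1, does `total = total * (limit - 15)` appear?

8

Transformed code:
def fn(limit, weight, total, rows):
    rows = weight
    weight = weight - limit
    if 32 != total:
        raise ValueError(weight)
    limit = 4 != limit
    for value in rows:
        total = total * (limit - 15)
        if 5 < total:
            break
    weight = (total <= rows) + (40 - limit)
    for rows in total:
        total = total + (weight - total)
        limit = limit[total]
    handle(limit)
    return rows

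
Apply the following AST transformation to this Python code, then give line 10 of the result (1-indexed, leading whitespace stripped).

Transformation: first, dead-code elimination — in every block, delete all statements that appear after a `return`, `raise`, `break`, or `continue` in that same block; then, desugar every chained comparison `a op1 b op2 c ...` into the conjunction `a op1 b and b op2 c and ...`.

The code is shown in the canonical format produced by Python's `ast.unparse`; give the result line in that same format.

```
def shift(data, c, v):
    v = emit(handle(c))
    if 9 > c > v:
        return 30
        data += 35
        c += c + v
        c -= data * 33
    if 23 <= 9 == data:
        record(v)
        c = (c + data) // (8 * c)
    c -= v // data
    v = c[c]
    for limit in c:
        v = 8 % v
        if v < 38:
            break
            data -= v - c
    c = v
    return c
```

Transformed code:
def shift(data, c, v):
    v = emit(handle(c))
    if 9 > c and c > v:
        return 30
    if 23 <= 9 and 9 == data:
        record(v)
        c = (c + data) // (8 * c)
    c -= v // data
    v = c[c]
    for limit in c:
        v = 8 % v
        if v < 38:
            break
    c = v
    return c

for limit in c:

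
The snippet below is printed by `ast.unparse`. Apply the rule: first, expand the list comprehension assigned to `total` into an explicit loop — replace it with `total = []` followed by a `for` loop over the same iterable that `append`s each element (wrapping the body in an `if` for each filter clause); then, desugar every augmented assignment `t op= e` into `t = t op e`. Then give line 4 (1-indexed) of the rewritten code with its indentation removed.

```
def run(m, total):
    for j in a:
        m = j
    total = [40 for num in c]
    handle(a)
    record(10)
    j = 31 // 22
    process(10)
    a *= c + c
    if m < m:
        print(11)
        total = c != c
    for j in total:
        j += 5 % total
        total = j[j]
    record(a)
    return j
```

Transformed code:
def run(m, total):
    for j in a:
        m = j
    total = []
    for num in c:
        total.append(40)
    handle(a)
    record(10)
    j = 31 // 22
    process(10)
    a = a * (c + c)
    if m < m:
        print(11)
        total = c != c
    for j in total:
        j = j + 5 % total
        total = j[j]
    record(a)
    return j

total = []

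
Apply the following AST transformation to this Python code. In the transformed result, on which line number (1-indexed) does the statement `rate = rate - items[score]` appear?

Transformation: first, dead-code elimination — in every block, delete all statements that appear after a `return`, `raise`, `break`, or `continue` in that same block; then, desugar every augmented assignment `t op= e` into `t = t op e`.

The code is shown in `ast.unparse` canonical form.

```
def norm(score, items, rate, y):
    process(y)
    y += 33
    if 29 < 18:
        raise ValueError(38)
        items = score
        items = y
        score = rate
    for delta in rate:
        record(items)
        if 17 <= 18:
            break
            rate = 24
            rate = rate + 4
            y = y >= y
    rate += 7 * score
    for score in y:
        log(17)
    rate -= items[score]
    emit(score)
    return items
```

Transformed code:
def norm(score, items, rate, y):
    process(y)
    y = y + 33
    if 29 < 18:
        raise ValueError(38)
    for delta in rate:
        record(items)
        if 17 <= 18:
            break
    rate = rate + 7 * score
    for score in y:
        log(17)
    rate = rate - items[score]
    emit(score)
    return items

13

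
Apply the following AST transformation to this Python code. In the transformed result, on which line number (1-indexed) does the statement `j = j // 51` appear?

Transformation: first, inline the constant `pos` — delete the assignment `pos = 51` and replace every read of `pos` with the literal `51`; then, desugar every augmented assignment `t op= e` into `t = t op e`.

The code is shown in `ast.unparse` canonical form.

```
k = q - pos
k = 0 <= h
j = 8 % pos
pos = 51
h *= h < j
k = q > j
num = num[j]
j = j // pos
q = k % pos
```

7

Transformed code:
k = q - 51
k = 0 <= h
j = 8 % 51
h = h * (h < j)
k = q > j
num = num[j]
j = j // 51
q = k % 51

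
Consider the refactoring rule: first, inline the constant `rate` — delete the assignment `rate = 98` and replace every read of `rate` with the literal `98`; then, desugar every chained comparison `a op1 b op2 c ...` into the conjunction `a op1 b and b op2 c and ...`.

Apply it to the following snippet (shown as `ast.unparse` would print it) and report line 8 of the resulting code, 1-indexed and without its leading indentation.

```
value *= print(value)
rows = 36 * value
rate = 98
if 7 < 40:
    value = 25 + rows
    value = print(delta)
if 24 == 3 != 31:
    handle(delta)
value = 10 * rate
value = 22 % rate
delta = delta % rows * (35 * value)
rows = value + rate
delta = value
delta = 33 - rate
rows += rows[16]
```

value = 10 * 98

Transformed code:
value *= print(value)
rows = 36 * value
if 7 < 40:
    value = 25 + rows
    value = print(delta)
if 24 == 3 and 3 != 31:
    handle(delta)
value = 10 * 98
value = 22 % 98
delta = delta % rows * (35 * value)
rows = value + 98
delta = value
delta = 33 - 98
rows += rows[16]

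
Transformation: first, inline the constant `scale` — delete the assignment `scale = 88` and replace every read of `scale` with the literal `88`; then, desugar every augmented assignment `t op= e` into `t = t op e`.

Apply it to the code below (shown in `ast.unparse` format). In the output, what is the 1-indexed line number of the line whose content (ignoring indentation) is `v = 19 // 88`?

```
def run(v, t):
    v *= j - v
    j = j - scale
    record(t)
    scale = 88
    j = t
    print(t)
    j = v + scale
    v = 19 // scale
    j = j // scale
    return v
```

8

Transformed code:
def run(v, t):
    v = v * (j - v)
    j = j - 88
    record(t)
    j = t
    print(t)
    j = v + 88
    v = 19 // 88
    j = j // 88
    return v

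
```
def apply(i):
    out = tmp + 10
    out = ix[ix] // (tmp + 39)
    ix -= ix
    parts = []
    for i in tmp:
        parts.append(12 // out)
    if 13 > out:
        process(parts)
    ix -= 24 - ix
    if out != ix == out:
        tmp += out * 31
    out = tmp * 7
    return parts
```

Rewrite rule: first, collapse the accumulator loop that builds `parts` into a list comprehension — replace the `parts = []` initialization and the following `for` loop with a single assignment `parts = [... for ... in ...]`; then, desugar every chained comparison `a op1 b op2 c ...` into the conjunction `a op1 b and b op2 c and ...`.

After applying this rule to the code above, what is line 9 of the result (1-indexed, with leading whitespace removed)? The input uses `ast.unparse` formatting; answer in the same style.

Transformed code:
def apply(i):
    out = tmp + 10
    out = ix[ix] // (tmp + 39)
    ix -= ix
    parts = [12 // out for i in tmp]
    if 13 > out:
        process(parts)
    ix -= 24 - ix
    if out != ix and ix == out:
        tmp += out * 31
    out = tmp * 7
    return parts

if out != ix and ix == out: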